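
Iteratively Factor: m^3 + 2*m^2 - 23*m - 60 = (m - 5)*(m^2 + 7*m + 12) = (m - 5)*(m + 3)*(m + 4)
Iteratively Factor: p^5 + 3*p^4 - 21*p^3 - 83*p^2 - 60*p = (p + 1)*(p^4 + 2*p^3 - 23*p^2 - 60*p) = p*(p + 1)*(p^3 + 2*p^2 - 23*p - 60) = p*(p + 1)*(p + 4)*(p^2 - 2*p - 15) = p*(p + 1)*(p + 3)*(p + 4)*(p - 5)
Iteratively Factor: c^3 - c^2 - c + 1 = (c + 1)*(c^2 - 2*c + 1) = (c - 1)*(c + 1)*(c - 1)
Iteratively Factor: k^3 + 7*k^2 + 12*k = (k + 4)*(k^2 + 3*k) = (k + 3)*(k + 4)*(k)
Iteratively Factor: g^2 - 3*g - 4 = (g - 4)*(g + 1)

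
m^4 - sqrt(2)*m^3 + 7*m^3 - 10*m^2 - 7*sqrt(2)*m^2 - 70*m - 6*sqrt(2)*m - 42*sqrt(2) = (m + 7)*(m - 3*sqrt(2))*(m + sqrt(2))^2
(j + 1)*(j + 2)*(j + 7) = j^3 + 10*j^2 + 23*j + 14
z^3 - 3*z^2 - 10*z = z*(z - 5)*(z + 2)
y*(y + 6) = y^2 + 6*y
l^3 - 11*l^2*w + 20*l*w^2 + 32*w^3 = (l - 8*w)*(l - 4*w)*(l + w)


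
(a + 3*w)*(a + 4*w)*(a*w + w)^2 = a^4*w^2 + 7*a^3*w^3 + 2*a^3*w^2 + 12*a^2*w^4 + 14*a^2*w^3 + a^2*w^2 + 24*a*w^4 + 7*a*w^3 + 12*w^4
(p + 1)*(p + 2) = p^2 + 3*p + 2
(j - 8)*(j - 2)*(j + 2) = j^3 - 8*j^2 - 4*j + 32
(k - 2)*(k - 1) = k^2 - 3*k + 2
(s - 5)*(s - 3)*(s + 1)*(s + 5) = s^4 - 2*s^3 - 28*s^2 + 50*s + 75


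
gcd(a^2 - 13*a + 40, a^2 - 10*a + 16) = a - 8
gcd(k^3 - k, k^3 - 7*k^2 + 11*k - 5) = k - 1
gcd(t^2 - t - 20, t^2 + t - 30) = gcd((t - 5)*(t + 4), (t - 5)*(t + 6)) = t - 5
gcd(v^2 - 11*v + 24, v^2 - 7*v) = 1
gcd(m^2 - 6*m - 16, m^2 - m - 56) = m - 8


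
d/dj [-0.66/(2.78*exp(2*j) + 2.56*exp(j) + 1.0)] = (3.6696*exp(j) + 1.6896)*exp(j)/(2.78*exp(2*j) + 2.56*exp(j) + 1.0)^2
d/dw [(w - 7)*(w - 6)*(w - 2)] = 3*w^2 - 30*w + 68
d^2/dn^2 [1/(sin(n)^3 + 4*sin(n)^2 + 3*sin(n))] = (-9*sin(n)^2 - 35*sin(n) - 23 + 51/sin(n) + 54/sin(n)^2 + 18/sin(n)^3)/((sin(n) + 1)^2*(sin(n) + 3)^3)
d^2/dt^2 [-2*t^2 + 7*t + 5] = -4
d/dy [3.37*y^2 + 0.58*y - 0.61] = 6.74*y + 0.58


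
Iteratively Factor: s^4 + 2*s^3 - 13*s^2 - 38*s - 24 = (s + 2)*(s^3 - 13*s - 12) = (s + 1)*(s + 2)*(s^2 - s - 12) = (s - 4)*(s + 1)*(s + 2)*(s + 3)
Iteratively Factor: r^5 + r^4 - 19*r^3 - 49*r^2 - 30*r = (r + 2)*(r^4 - r^3 - 17*r^2 - 15*r) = (r + 2)*(r + 3)*(r^3 - 4*r^2 - 5*r) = (r - 5)*(r + 2)*(r + 3)*(r^2 + r) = r*(r - 5)*(r + 2)*(r + 3)*(r + 1)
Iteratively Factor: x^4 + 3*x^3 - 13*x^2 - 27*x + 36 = (x + 3)*(x^3 - 13*x + 12) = (x + 3)*(x + 4)*(x^2 - 4*x + 3) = (x - 3)*(x + 3)*(x + 4)*(x - 1)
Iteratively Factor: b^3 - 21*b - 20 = (b - 5)*(b^2 + 5*b + 4) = (b - 5)*(b + 4)*(b + 1)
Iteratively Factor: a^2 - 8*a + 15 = (a - 3)*(a - 5)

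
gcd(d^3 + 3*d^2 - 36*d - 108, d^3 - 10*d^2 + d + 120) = d + 3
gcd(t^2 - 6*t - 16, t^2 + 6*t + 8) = t + 2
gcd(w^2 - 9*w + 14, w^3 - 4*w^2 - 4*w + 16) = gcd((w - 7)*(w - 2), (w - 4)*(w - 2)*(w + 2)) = w - 2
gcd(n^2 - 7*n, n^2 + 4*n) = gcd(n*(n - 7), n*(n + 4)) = n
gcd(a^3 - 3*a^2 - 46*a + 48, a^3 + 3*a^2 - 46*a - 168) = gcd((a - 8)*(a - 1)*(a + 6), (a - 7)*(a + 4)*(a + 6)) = a + 6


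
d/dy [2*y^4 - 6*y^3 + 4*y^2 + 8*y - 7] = 8*y^3 - 18*y^2 + 8*y + 8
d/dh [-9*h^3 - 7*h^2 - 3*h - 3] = -27*h^2 - 14*h - 3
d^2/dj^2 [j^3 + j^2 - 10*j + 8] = 6*j + 2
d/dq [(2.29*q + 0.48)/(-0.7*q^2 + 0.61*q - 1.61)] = (1.603*q^2 + 0.672*q - 3.9797)/(0.49*q^4 - 0.854*q^3 + 2.6261*q^2 - 1.9642*q + 2.5921)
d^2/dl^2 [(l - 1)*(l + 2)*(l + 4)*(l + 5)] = 12*l^2 + 60*l + 54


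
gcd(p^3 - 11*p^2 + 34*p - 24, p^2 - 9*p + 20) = p - 4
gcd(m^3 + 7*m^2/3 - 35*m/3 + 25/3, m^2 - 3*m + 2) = m - 1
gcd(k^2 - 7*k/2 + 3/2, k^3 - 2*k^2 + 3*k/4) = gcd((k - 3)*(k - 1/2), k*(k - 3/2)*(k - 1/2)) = k - 1/2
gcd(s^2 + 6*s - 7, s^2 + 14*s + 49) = s + 7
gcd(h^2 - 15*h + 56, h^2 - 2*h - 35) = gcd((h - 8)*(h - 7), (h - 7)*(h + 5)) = h - 7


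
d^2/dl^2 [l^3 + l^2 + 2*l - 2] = 6*l + 2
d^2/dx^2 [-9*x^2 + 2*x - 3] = -18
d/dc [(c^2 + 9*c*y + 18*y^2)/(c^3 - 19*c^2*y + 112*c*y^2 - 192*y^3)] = (c^3 + 26*c^2*y - 21*c*y^2 - 468*y^3)/(-c^5 + 30*c^4*y - 345*c^3*y^2 + 1880*c^2*y^3 - 4800*c*y^4 + 4608*y^5)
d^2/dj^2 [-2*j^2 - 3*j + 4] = -4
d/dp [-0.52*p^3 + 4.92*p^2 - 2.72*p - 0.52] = -1.56*p^2 + 9.84*p - 2.72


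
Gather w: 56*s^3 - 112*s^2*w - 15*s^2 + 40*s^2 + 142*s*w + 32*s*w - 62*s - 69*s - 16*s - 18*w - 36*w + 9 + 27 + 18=56*s^3 + 25*s^2 - 147*s + w*(-112*s^2 + 174*s - 54) + 54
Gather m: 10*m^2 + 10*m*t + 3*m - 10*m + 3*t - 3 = 10*m^2 + m*(10*t - 7) + 3*t - 3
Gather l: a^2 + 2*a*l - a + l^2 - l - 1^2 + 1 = a^2 - a + l^2 + l*(2*a - 1)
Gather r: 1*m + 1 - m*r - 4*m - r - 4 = -3*m + r*(-m - 1) - 3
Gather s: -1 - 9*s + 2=1 - 9*s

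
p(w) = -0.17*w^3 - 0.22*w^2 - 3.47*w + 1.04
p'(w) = -0.51*w^2 - 0.44*w - 3.47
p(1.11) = -3.32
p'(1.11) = -4.59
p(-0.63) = 3.18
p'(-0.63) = -3.40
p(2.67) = -13.03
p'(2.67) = -8.28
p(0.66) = -1.39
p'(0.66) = -3.98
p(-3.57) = 18.36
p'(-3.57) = -8.40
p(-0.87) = 4.00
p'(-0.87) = -3.47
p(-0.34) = 2.20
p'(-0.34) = -3.38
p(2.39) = -10.83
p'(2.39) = -7.43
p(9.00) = -171.94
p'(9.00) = -48.74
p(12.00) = -366.04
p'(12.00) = -82.19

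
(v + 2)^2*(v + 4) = v^3 + 8*v^2 + 20*v + 16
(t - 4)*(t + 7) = t^2 + 3*t - 28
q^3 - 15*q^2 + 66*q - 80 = (q - 8)*(q - 5)*(q - 2)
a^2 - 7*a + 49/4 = (a - 7/2)^2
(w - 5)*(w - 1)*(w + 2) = w^3 - 4*w^2 - 7*w + 10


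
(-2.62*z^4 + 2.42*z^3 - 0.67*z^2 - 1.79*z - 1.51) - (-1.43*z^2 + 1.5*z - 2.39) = -2.62*z^4 + 2.42*z^3 + 0.76*z^2 - 3.29*z + 0.88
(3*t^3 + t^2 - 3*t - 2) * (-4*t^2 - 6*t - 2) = -12*t^5 - 22*t^4 + 24*t^2 + 18*t + 4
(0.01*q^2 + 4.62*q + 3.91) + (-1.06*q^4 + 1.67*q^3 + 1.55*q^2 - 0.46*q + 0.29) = -1.06*q^4 + 1.67*q^3 + 1.56*q^2 + 4.16*q + 4.2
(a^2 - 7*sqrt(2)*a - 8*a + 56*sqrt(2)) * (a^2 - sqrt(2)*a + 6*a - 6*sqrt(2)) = a^4 - 8*sqrt(2)*a^3 - 2*a^3 - 34*a^2 + 16*sqrt(2)*a^2 - 28*a + 384*sqrt(2)*a - 672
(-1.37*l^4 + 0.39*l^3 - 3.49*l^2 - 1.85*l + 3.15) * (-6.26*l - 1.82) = 8.5762*l^5 + 0.0520000000000005*l^4 + 21.1376*l^3 + 17.9328*l^2 - 16.352*l - 5.733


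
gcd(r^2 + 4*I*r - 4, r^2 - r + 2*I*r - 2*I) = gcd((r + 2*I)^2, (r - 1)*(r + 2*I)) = r + 2*I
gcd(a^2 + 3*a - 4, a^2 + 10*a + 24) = a + 4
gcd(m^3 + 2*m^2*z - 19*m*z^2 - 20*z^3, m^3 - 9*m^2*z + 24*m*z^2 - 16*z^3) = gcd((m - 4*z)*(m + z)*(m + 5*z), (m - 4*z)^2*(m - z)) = -m + 4*z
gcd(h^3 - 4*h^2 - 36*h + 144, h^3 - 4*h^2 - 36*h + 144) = h^3 - 4*h^2 - 36*h + 144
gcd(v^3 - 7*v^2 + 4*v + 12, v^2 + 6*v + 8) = 1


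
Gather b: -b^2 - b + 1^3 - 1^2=-b^2 - b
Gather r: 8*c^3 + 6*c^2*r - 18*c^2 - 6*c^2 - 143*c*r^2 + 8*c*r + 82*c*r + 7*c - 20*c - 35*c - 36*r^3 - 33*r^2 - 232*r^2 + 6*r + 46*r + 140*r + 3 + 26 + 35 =8*c^3 - 24*c^2 - 48*c - 36*r^3 + r^2*(-143*c - 265) + r*(6*c^2 + 90*c + 192) + 64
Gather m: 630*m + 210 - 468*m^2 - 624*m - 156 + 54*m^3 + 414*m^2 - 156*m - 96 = 54*m^3 - 54*m^2 - 150*m - 42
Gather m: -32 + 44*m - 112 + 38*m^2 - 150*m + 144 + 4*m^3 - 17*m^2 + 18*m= 4*m^3 + 21*m^2 - 88*m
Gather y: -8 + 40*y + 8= 40*y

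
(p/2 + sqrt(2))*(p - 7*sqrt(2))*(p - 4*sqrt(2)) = p^3/2 - 9*sqrt(2)*p^2/2 + 6*p + 56*sqrt(2)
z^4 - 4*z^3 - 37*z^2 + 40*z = z*(z - 8)*(z - 1)*(z + 5)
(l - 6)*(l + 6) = l^2 - 36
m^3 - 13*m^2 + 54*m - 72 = (m - 6)*(m - 4)*(m - 3)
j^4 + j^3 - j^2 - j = j*(j - 1)*(j + 1)^2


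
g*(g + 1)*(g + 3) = g^3 + 4*g^2 + 3*g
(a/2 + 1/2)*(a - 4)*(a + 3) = a^3/2 - 13*a/2 - 6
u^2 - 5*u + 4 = (u - 4)*(u - 1)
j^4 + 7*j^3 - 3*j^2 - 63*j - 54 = (j - 3)*(j + 1)*(j + 3)*(j + 6)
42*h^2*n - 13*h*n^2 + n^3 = n*(-7*h + n)*(-6*h + n)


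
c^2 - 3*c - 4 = (c - 4)*(c + 1)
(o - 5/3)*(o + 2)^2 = o^3 + 7*o^2/3 - 8*o/3 - 20/3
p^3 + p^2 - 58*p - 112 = (p - 8)*(p + 2)*(p + 7)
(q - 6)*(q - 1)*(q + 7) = q^3 - 43*q + 42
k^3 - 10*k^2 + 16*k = k*(k - 8)*(k - 2)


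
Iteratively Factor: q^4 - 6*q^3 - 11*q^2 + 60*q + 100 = (q + 2)*(q^3 - 8*q^2 + 5*q + 50) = (q - 5)*(q + 2)*(q^2 - 3*q - 10) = (q - 5)*(q + 2)^2*(q - 5)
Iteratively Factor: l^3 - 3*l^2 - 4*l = (l - 4)*(l^2 + l) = l*(l - 4)*(l + 1)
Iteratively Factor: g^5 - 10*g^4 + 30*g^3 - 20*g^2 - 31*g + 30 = (g - 3)*(g^4 - 7*g^3 + 9*g^2 + 7*g - 10) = (g - 3)*(g + 1)*(g^3 - 8*g^2 + 17*g - 10) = (g - 3)*(g - 2)*(g + 1)*(g^2 - 6*g + 5) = (g - 5)*(g - 3)*(g - 2)*(g + 1)*(g - 1)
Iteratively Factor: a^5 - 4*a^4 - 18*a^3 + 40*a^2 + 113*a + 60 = (a - 4)*(a^4 - 18*a^2 - 32*a - 15) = (a - 4)*(a + 1)*(a^3 - a^2 - 17*a - 15) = (a - 4)*(a + 1)^2*(a^2 - 2*a - 15) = (a - 5)*(a - 4)*(a + 1)^2*(a + 3)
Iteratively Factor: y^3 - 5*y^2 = (y)*(y^2 - 5*y) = y*(y - 5)*(y)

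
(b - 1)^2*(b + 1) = b^3 - b^2 - b + 1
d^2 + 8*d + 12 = (d + 2)*(d + 6)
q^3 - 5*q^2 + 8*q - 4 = (q - 2)^2*(q - 1)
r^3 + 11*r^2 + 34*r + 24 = (r + 1)*(r + 4)*(r + 6)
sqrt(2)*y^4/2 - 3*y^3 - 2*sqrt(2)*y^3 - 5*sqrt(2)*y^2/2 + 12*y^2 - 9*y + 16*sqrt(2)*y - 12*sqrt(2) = (y - 3)*(y - 1)*(y - 4*sqrt(2))*(sqrt(2)*y/2 + 1)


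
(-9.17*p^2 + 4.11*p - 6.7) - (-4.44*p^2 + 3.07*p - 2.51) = -4.73*p^2 + 1.04*p - 4.19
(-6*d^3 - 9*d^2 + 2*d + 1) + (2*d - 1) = -6*d^3 - 9*d^2 + 4*d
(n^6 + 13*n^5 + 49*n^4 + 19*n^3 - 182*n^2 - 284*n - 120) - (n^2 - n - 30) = n^6 + 13*n^5 + 49*n^4 + 19*n^3 - 183*n^2 - 283*n - 90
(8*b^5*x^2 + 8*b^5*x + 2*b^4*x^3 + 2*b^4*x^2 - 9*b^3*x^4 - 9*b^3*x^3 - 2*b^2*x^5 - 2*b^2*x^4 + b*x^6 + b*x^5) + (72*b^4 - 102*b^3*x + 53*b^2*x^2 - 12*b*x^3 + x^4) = 8*b^5*x^2 + 8*b^5*x + 2*b^4*x^3 + 2*b^4*x^2 + 72*b^4 - 9*b^3*x^4 - 9*b^3*x^3 - 102*b^3*x - 2*b^2*x^5 - 2*b^2*x^4 + 53*b^2*x^2 + b*x^6 + b*x^5 - 12*b*x^3 + x^4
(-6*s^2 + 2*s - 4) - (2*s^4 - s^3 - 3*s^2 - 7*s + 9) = -2*s^4 + s^3 - 3*s^2 + 9*s - 13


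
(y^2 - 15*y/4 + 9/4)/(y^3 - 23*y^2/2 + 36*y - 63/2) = (4*y - 3)/(2*(2*y^2 - 17*y + 21))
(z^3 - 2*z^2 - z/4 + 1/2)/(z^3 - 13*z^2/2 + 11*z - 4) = (z + 1/2)/(z - 4)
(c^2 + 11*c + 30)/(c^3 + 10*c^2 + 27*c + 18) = (c + 5)/(c^2 + 4*c + 3)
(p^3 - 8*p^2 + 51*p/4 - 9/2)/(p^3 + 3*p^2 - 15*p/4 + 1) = (2*p^2 - 15*p + 18)/(2*p^2 + 7*p - 4)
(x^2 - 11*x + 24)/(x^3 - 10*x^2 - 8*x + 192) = (x - 3)/(x^2 - 2*x - 24)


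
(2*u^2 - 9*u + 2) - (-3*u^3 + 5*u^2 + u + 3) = 3*u^3 - 3*u^2 - 10*u - 1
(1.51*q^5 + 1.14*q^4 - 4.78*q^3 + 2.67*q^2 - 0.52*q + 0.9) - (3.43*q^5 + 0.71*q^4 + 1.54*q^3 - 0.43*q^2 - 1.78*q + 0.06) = -1.92*q^5 + 0.43*q^4 - 6.32*q^3 + 3.1*q^2 + 1.26*q + 0.84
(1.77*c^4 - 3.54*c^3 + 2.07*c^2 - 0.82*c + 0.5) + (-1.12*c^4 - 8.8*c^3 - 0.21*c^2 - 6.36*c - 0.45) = 0.65*c^4 - 12.34*c^3 + 1.86*c^2 - 7.18*c + 0.05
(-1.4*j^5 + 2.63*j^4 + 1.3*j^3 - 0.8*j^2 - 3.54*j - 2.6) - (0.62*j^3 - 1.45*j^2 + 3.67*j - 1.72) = -1.4*j^5 + 2.63*j^4 + 0.68*j^3 + 0.65*j^2 - 7.21*j - 0.88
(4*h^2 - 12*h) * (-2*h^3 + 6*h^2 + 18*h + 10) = -8*h^5 + 48*h^4 - 176*h^2 - 120*h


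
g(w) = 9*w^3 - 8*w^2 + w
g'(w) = 27*w^2 - 16*w + 1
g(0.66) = -0.24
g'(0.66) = 2.20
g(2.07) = 47.62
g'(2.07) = 83.57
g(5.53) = 1282.89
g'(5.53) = 738.20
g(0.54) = -0.38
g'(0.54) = 0.23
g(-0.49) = -3.47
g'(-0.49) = 15.32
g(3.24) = 225.37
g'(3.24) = 232.60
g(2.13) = 52.81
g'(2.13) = 89.42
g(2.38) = 78.40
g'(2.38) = 115.86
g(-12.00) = -16716.00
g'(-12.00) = 4081.00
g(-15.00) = -32190.00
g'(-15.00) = 6316.00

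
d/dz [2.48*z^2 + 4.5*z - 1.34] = 4.96*z + 4.5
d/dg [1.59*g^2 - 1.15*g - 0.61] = 3.18*g - 1.15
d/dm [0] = 0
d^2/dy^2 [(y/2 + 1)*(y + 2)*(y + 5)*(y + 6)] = 6*y^2 + 45*y + 78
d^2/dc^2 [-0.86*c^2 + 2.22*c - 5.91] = -1.72000000000000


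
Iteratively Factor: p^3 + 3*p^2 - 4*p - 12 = (p + 3)*(p^2 - 4) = (p - 2)*(p + 3)*(p + 2)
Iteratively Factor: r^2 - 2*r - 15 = (r - 5)*(r + 3)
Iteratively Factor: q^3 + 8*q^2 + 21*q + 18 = (q + 3)*(q^2 + 5*q + 6) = (q + 3)^2*(q + 2)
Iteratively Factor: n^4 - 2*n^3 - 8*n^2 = (n)*(n^3 - 2*n^2 - 8*n) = n*(n + 2)*(n^2 - 4*n) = n*(n - 4)*(n + 2)*(n)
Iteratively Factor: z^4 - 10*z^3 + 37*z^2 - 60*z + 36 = (z - 3)*(z^3 - 7*z^2 + 16*z - 12) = (z - 3)^2*(z^2 - 4*z + 4) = (z - 3)^2*(z - 2)*(z - 2)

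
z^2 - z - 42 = (z - 7)*(z + 6)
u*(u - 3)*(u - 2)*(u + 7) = u^4 + 2*u^3 - 29*u^2 + 42*u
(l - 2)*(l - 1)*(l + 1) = l^3 - 2*l^2 - l + 2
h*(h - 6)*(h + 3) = h^3 - 3*h^2 - 18*h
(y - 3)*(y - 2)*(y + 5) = y^3 - 19*y + 30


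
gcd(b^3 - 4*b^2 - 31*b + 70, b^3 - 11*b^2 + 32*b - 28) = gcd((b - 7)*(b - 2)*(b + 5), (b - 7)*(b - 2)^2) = b^2 - 9*b + 14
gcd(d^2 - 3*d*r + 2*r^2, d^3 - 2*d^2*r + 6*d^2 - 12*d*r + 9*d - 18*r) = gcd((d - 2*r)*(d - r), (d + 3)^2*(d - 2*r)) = -d + 2*r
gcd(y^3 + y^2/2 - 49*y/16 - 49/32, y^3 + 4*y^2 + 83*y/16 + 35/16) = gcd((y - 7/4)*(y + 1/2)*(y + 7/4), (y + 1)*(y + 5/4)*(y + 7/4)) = y + 7/4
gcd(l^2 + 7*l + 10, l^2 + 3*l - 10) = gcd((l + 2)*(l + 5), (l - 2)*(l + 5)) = l + 5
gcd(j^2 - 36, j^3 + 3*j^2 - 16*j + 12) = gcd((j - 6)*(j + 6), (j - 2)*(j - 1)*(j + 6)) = j + 6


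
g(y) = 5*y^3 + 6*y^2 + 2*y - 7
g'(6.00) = 614.00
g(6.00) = 1301.00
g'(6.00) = 614.00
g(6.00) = 1301.00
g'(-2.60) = 72.20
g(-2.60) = -59.52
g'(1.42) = 49.29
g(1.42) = 22.25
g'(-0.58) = 0.09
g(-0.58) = -7.12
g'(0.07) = 2.91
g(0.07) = -6.83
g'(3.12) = 185.46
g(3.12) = 209.50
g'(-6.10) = 486.95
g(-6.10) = -930.84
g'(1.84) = 74.86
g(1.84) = 48.14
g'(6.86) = 790.21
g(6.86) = 1903.22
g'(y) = 15*y^2 + 12*y + 2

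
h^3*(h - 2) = h^4 - 2*h^3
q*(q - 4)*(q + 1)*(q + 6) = q^4 + 3*q^3 - 22*q^2 - 24*q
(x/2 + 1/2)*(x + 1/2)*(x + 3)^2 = x^4/2 + 15*x^3/4 + 37*x^2/4 + 33*x/4 + 9/4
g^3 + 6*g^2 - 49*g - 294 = (g - 7)*(g + 6)*(g + 7)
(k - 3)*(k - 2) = k^2 - 5*k + 6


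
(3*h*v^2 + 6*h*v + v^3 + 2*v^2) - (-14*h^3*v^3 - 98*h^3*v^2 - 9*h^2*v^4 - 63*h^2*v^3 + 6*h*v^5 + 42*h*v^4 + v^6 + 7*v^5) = 14*h^3*v^3 + 98*h^3*v^2 + 9*h^2*v^4 + 63*h^2*v^3 - 6*h*v^5 - 42*h*v^4 + 3*h*v^2 + 6*h*v - v^6 - 7*v^5 + v^3 + 2*v^2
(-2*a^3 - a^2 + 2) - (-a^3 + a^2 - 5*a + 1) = -a^3 - 2*a^2 + 5*a + 1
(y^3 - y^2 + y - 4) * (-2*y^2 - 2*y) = -2*y^5 + 6*y^2 + 8*y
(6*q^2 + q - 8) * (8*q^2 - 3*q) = 48*q^4 - 10*q^3 - 67*q^2 + 24*q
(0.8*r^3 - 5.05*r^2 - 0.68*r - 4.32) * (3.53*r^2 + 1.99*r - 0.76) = 2.824*r^5 - 16.2345*r^4 - 13.0579*r^3 - 12.7648*r^2 - 8.08*r + 3.2832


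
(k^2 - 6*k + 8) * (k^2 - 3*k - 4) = k^4 - 9*k^3 + 22*k^2 - 32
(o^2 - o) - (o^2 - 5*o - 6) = 4*o + 6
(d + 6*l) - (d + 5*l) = l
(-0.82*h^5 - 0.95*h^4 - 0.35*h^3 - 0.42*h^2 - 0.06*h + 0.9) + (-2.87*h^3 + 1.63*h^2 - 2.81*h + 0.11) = -0.82*h^5 - 0.95*h^4 - 3.22*h^3 + 1.21*h^2 - 2.87*h + 1.01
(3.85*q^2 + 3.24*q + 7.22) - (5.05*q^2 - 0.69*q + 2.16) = -1.2*q^2 + 3.93*q + 5.06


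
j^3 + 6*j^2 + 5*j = j*(j + 1)*(j + 5)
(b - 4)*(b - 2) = b^2 - 6*b + 8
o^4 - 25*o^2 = o^2*(o - 5)*(o + 5)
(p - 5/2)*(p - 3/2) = p^2 - 4*p + 15/4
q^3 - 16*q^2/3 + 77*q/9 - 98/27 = (q - 7/3)^2*(q - 2/3)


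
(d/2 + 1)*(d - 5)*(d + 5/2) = d^3/2 - d^2/4 - 35*d/4 - 25/2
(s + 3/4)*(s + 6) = s^2 + 27*s/4 + 9/2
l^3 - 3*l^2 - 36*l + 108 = (l - 6)*(l - 3)*(l + 6)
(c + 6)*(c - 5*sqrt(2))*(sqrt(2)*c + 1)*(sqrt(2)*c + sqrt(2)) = 2*c^4 - 9*sqrt(2)*c^3 + 14*c^3 - 63*sqrt(2)*c^2 + 2*c^2 - 54*sqrt(2)*c - 70*c - 60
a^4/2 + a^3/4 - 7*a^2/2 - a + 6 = (a/2 + 1)*(a - 2)*(a - 3/2)*(a + 2)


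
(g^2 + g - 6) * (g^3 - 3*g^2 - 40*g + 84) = g^5 - 2*g^4 - 49*g^3 + 62*g^2 + 324*g - 504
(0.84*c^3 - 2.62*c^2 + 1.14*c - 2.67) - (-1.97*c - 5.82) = 0.84*c^3 - 2.62*c^2 + 3.11*c + 3.15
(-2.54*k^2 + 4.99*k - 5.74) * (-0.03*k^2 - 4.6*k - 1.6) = 0.0762*k^4 + 11.5343*k^3 - 18.7178*k^2 + 18.42*k + 9.184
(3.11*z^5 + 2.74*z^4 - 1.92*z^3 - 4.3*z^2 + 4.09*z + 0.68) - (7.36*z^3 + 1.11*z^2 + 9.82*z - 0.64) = 3.11*z^5 + 2.74*z^4 - 9.28*z^3 - 5.41*z^2 - 5.73*z + 1.32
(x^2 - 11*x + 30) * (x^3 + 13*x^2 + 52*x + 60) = x^5 + 2*x^4 - 61*x^3 - 122*x^2 + 900*x + 1800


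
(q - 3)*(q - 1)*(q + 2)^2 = q^4 - 9*q^2 - 4*q + 12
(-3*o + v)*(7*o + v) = -21*o^2 + 4*o*v + v^2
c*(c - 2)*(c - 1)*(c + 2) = c^4 - c^3 - 4*c^2 + 4*c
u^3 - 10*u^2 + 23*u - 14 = (u - 7)*(u - 2)*(u - 1)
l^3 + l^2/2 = l^2*(l + 1/2)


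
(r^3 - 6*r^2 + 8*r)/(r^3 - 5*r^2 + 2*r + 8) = r/(r + 1)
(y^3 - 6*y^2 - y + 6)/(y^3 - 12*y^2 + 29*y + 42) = (y - 1)/(y - 7)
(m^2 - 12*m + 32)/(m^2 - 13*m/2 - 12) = 2*(m - 4)/(2*m + 3)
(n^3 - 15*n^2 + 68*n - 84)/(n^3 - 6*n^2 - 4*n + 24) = (n - 7)/(n + 2)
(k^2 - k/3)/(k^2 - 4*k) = (k - 1/3)/(k - 4)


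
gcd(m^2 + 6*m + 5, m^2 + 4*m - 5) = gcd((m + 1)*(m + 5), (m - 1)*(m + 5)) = m + 5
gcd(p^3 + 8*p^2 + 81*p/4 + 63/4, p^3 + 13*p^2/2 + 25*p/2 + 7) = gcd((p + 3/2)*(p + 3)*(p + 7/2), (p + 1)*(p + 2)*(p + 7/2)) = p + 7/2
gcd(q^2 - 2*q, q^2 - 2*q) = q^2 - 2*q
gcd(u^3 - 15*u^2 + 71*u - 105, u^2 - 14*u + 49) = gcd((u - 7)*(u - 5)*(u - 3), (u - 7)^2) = u - 7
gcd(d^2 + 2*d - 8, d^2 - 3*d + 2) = d - 2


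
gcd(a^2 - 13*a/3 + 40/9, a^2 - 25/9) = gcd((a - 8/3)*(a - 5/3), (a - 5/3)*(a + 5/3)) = a - 5/3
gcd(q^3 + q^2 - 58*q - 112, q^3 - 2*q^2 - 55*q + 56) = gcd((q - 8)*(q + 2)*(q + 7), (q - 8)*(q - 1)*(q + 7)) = q^2 - q - 56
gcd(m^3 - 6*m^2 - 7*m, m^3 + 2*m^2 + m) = m^2 + m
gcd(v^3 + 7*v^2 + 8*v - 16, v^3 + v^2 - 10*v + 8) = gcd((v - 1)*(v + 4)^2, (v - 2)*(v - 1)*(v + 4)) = v^2 + 3*v - 4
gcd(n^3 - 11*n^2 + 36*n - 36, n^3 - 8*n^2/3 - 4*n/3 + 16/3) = n - 2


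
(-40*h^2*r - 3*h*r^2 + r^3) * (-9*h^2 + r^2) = 360*h^4*r + 27*h^3*r^2 - 49*h^2*r^3 - 3*h*r^4 + r^5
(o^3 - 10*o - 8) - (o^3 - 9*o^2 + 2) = 9*o^2 - 10*o - 10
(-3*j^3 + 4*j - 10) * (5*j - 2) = -15*j^4 + 6*j^3 + 20*j^2 - 58*j + 20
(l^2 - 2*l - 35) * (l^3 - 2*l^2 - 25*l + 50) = l^5 - 4*l^4 - 56*l^3 + 170*l^2 + 775*l - 1750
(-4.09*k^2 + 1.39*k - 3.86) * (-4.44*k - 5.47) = 18.1596*k^3 + 16.2007*k^2 + 9.5351*k + 21.1142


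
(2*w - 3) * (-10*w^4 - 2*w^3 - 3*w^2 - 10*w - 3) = -20*w^5 + 26*w^4 - 11*w^2 + 24*w + 9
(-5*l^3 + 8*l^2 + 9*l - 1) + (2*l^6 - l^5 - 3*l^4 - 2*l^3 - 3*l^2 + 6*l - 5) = 2*l^6 - l^5 - 3*l^4 - 7*l^3 + 5*l^2 + 15*l - 6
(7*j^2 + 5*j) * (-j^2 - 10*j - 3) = -7*j^4 - 75*j^3 - 71*j^2 - 15*j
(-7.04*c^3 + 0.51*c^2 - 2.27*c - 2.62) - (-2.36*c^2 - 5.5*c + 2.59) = -7.04*c^3 + 2.87*c^2 + 3.23*c - 5.21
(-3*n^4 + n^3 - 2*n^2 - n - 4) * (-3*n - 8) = 9*n^5 + 21*n^4 - 2*n^3 + 19*n^2 + 20*n + 32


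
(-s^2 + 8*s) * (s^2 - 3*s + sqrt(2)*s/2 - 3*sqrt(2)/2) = -s^4 - sqrt(2)*s^3/2 + 11*s^3 - 24*s^2 + 11*sqrt(2)*s^2/2 - 12*sqrt(2)*s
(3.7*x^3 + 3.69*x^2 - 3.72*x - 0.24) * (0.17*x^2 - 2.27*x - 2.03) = 0.629*x^5 - 7.7717*x^4 - 16.5197*x^3 + 0.9129*x^2 + 8.0964*x + 0.4872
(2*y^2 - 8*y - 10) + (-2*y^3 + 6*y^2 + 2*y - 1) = -2*y^3 + 8*y^2 - 6*y - 11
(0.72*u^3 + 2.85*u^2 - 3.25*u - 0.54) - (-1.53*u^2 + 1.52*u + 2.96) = 0.72*u^3 + 4.38*u^2 - 4.77*u - 3.5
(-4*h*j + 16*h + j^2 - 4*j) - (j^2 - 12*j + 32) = -4*h*j + 16*h + 8*j - 32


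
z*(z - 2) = z^2 - 2*z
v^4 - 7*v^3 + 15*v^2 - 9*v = v*(v - 3)^2*(v - 1)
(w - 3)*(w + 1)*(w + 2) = w^3 - 7*w - 6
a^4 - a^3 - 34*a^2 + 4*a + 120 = (a - 6)*(a - 2)*(a + 2)*(a + 5)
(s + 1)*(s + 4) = s^2 + 5*s + 4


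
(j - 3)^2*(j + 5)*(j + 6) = j^4 + 5*j^3 - 27*j^2 - 81*j + 270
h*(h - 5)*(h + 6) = h^3 + h^2 - 30*h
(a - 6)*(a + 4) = a^2 - 2*a - 24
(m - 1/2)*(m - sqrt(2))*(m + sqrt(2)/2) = m^3 - sqrt(2)*m^2/2 - m^2/2 - m + sqrt(2)*m/4 + 1/2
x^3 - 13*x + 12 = (x - 3)*(x - 1)*(x + 4)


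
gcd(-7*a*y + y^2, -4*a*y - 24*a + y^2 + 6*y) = 1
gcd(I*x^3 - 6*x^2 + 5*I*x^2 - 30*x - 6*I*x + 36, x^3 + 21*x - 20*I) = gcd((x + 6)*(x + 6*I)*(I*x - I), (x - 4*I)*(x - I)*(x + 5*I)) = 1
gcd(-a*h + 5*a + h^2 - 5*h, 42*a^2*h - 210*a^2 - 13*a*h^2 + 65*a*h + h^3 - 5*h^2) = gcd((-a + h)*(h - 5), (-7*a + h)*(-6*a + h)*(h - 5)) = h - 5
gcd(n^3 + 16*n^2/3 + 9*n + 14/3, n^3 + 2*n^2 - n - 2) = n^2 + 3*n + 2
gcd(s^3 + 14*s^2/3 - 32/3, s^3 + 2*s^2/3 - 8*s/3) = s^2 + 2*s/3 - 8/3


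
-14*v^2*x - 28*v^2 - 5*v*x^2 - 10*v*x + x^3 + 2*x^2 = (-7*v + x)*(2*v + x)*(x + 2)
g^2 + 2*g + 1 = (g + 1)^2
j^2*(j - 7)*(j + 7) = j^4 - 49*j^2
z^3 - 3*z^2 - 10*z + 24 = (z - 4)*(z - 2)*(z + 3)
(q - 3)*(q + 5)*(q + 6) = q^3 + 8*q^2 - 3*q - 90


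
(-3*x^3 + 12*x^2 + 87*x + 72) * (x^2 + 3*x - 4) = -3*x^5 + 3*x^4 + 135*x^3 + 285*x^2 - 132*x - 288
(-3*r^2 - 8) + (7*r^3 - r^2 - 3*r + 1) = 7*r^3 - 4*r^2 - 3*r - 7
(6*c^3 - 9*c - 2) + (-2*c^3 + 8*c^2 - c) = 4*c^3 + 8*c^2 - 10*c - 2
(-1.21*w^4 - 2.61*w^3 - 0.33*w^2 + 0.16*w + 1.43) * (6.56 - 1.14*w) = 1.3794*w^5 - 4.9622*w^4 - 16.7454*w^3 - 2.3472*w^2 - 0.5806*w + 9.3808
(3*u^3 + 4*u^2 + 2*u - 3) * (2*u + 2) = 6*u^4 + 14*u^3 + 12*u^2 - 2*u - 6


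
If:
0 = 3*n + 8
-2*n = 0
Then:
No Solution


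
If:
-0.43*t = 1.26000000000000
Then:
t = -2.93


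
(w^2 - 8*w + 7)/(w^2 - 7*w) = (w - 1)/w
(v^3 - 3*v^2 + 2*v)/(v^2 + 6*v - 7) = v*(v - 2)/(v + 7)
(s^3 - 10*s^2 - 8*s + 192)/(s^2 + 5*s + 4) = (s^2 - 14*s + 48)/(s + 1)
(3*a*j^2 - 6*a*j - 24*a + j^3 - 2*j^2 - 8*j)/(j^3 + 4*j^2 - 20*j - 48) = (3*a + j)/(j + 6)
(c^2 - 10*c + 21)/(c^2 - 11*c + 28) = (c - 3)/(c - 4)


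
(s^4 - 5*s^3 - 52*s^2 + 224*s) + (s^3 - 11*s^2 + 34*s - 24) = s^4 - 4*s^3 - 63*s^2 + 258*s - 24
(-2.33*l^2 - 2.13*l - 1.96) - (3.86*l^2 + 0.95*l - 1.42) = -6.19*l^2 - 3.08*l - 0.54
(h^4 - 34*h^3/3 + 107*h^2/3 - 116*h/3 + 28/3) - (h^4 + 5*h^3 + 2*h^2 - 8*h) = -49*h^3/3 + 101*h^2/3 - 92*h/3 + 28/3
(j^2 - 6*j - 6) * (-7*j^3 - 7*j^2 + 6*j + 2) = -7*j^5 + 35*j^4 + 90*j^3 + 8*j^2 - 48*j - 12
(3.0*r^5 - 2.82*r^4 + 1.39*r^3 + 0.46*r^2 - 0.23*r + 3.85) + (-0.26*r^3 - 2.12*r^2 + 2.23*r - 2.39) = 3.0*r^5 - 2.82*r^4 + 1.13*r^3 - 1.66*r^2 + 2.0*r + 1.46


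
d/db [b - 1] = 1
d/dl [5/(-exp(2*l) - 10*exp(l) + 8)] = 10*(exp(l) + 5)*exp(l)/(exp(2*l) + 10*exp(l) - 8)^2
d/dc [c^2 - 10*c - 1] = 2*c - 10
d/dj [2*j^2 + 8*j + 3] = 4*j + 8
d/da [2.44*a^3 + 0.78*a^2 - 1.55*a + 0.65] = 7.32*a^2 + 1.56*a - 1.55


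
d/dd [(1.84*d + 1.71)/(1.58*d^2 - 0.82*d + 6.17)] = (-2.9072*d^2 - 5.4036*d + 12.755)/(2.4964*d^4 - 2.5912*d^3 + 20.1696*d^2 - 10.1188*d + 38.0689)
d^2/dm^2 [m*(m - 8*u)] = 2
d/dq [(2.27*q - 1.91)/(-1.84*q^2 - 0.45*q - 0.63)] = (4.1768*q^2 - 7.0288*q - 2.2896)/(3.3856*q^4 + 1.656*q^3 + 2.5209*q^2 + 0.567*q + 0.3969)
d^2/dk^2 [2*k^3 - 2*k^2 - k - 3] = 12*k - 4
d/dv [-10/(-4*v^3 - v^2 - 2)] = 20*v*(-6*v - 1)/(4*v^3 + v^2 + 2)^2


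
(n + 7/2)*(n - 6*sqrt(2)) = n^2 - 6*sqrt(2)*n + 7*n/2 - 21*sqrt(2)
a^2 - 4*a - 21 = (a - 7)*(a + 3)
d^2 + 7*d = d*(d + 7)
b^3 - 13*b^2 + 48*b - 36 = (b - 6)^2*(b - 1)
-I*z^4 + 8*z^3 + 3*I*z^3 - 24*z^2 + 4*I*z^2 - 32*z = z*(z - 4)*(z + 8*I)*(-I*z - I)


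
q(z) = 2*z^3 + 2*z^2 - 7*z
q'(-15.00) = 1283.00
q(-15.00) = -6195.00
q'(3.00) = 59.00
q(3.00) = 51.00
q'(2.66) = 46.09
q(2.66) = 33.17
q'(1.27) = 7.76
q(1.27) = -1.57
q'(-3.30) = 45.14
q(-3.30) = -26.99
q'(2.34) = 35.21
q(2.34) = 20.20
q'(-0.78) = -6.47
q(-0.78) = 5.73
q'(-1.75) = 4.38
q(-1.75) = 7.66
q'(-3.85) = 66.54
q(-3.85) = -57.54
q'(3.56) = 83.28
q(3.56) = 90.66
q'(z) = 6*z^2 + 4*z - 7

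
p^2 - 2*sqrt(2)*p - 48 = (p - 6*sqrt(2))*(p + 4*sqrt(2))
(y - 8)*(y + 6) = y^2 - 2*y - 48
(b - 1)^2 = b^2 - 2*b + 1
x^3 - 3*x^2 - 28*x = x*(x - 7)*(x + 4)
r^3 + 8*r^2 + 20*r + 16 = (r + 2)^2*(r + 4)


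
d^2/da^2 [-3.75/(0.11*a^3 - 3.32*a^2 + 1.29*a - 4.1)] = ((2.475*a - 24.9)*(0.11*a^3 - 3.32*a^2 + 1.29*a - 4.1) - 3.75*(0.33*a^2 - 6.64*a + 1.29)*(0.66*a^2 - 13.28*a + 2.58))/(0.11*a^3 - 3.32*a^2 + 1.29*a - 4.1)^3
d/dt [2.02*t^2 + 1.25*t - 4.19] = 4.04*t + 1.25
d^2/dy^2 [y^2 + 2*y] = 2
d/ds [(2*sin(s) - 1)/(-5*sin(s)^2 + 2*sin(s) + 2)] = 2*(5*sin(s)^2 - 5*sin(s) + 3)*cos(s)/(5*sin(s)^2 - 2*sin(s) - 2)^2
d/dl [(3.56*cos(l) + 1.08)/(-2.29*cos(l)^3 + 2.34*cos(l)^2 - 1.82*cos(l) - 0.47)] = (-16.3048*cos(l)^3 + 0.910799999999998*cos(l)^2 + 5.0544*cos(l) - 0.2924)*sin(l)/(5.2441*cos(l)^6 - 10.7172*cos(l)^5 + 13.8112*cos(l)^4 - 6.365*cos(l)^3 + 1.1128*cos(l)^2 + 1.7108*cos(l) + 0.2209)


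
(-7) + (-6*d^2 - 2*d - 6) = -6*d^2 - 2*d - 13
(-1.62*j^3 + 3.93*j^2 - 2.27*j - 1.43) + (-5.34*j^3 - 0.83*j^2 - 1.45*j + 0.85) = -6.96*j^3 + 3.1*j^2 - 3.72*j - 0.58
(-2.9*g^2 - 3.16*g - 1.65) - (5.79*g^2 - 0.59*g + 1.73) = -8.69*g^2 - 2.57*g - 3.38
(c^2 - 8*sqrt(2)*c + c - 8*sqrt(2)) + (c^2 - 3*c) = 2*c^2 - 8*sqrt(2)*c - 2*c - 8*sqrt(2)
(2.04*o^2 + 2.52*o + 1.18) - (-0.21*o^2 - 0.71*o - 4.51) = 2.25*o^2 + 3.23*o + 5.69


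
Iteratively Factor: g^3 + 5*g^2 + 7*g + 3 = (g + 1)*(g^2 + 4*g + 3) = (g + 1)^2*(g + 3)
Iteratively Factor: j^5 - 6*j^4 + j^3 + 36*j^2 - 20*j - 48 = (j - 2)*(j^4 - 4*j^3 - 7*j^2 + 22*j + 24) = (j - 4)*(j - 2)*(j^3 - 7*j - 6) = (j - 4)*(j - 2)*(j + 2)*(j^2 - 2*j - 3) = (j - 4)*(j - 2)*(j + 1)*(j + 2)*(j - 3)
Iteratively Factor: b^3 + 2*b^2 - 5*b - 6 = (b - 2)*(b^2 + 4*b + 3) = (b - 2)*(b + 1)*(b + 3)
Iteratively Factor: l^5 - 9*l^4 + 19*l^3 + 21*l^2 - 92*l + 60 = (l - 5)*(l^4 - 4*l^3 - l^2 + 16*l - 12) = (l - 5)*(l - 2)*(l^3 - 2*l^2 - 5*l + 6) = (l - 5)*(l - 3)*(l - 2)*(l^2 + l - 2) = (l - 5)*(l - 3)*(l - 2)*(l + 2)*(l - 1)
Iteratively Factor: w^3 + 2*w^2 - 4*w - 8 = (w + 2)*(w^2 - 4) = (w + 2)^2*(w - 2)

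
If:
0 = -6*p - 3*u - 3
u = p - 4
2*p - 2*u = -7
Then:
No Solution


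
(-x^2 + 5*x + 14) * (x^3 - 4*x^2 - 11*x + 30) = -x^5 + 9*x^4 + 5*x^3 - 141*x^2 - 4*x + 420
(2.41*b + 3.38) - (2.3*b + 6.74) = 0.11*b - 3.36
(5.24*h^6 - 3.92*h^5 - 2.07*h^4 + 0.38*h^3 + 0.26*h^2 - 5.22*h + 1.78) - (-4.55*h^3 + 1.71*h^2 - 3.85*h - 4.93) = 5.24*h^6 - 3.92*h^5 - 2.07*h^4 + 4.93*h^3 - 1.45*h^2 - 1.37*h + 6.71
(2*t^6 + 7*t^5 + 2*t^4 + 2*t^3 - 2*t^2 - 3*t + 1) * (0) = 0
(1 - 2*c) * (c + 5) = -2*c^2 - 9*c + 5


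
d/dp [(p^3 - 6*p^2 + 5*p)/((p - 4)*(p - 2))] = (p^4 - 12*p^3 + 55*p^2 - 96*p + 40)/(p^4 - 12*p^3 + 52*p^2 - 96*p + 64)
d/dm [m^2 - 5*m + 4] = 2*m - 5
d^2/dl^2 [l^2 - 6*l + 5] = 2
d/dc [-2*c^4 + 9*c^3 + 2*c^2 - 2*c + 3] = -8*c^3 + 27*c^2 + 4*c - 2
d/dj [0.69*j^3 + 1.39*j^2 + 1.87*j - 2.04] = 2.07*j^2 + 2.78*j + 1.87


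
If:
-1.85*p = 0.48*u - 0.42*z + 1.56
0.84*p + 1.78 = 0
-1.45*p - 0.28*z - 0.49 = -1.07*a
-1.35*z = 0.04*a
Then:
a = -2.40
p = -2.12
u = 4.98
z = 0.07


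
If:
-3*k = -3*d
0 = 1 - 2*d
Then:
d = 1/2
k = 1/2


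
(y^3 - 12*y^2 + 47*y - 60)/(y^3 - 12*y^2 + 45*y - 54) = (y^2 - 9*y + 20)/(y^2 - 9*y + 18)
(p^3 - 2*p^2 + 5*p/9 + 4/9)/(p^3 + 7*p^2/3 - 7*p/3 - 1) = (p - 4/3)/(p + 3)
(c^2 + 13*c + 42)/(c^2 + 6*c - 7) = (c + 6)/(c - 1)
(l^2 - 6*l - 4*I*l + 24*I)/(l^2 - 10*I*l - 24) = (l - 6)/(l - 6*I)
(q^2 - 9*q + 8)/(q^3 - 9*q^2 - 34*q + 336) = (q - 1)/(q^2 - q - 42)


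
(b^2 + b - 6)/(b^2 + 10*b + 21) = (b - 2)/(b + 7)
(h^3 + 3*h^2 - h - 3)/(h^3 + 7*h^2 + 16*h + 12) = (h^2 - 1)/(h^2 + 4*h + 4)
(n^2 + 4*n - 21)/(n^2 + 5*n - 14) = (n - 3)/(n - 2)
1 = 1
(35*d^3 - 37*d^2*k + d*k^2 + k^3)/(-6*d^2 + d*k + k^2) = (35*d^3 - 37*d^2*k + d*k^2 + k^3)/(-6*d^2 + d*k + k^2)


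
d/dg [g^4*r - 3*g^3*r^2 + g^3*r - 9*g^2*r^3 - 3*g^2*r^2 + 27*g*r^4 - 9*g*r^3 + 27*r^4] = r*(4*g^3 - 9*g^2*r + 3*g^2 - 18*g*r^2 - 6*g*r + 27*r^3 - 9*r^2)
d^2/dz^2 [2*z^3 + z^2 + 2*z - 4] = 12*z + 2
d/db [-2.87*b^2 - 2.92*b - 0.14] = -5.74*b - 2.92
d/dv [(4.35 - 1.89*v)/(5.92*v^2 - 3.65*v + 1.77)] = (11.1888*v^2 - 51.504*v + 12.5322)/(35.0464*v^4 - 43.216*v^3 + 34.2793*v^2 - 12.921*v + 3.1329)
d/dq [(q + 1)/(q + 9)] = 8/(q + 9)^2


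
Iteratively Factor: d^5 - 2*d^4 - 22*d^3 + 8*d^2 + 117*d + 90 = (d + 2)*(d^4 - 4*d^3 - 14*d^2 + 36*d + 45) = (d - 5)*(d + 2)*(d^3 + d^2 - 9*d - 9) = (d - 5)*(d - 3)*(d + 2)*(d^2 + 4*d + 3) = (d - 5)*(d - 3)*(d + 2)*(d + 3)*(d + 1)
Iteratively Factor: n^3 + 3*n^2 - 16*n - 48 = (n + 4)*(n^2 - n - 12) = (n + 3)*(n + 4)*(n - 4)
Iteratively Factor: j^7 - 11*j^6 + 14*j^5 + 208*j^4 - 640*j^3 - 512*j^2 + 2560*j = (j - 4)*(j^6 - 7*j^5 - 14*j^4 + 152*j^3 - 32*j^2 - 640*j) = (j - 5)*(j - 4)*(j^5 - 2*j^4 - 24*j^3 + 32*j^2 + 128*j) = j*(j - 5)*(j - 4)*(j^4 - 2*j^3 - 24*j^2 + 32*j + 128) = j*(j - 5)*(j - 4)*(j + 4)*(j^3 - 6*j^2 + 32) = j*(j - 5)*(j - 4)*(j + 2)*(j + 4)*(j^2 - 8*j + 16) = j*(j - 5)*(j - 4)^2*(j + 2)*(j + 4)*(j - 4)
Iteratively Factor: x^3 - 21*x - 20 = (x + 4)*(x^2 - 4*x - 5) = (x - 5)*(x + 4)*(x + 1)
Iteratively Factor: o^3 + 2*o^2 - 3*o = (o + 3)*(o^2 - o) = (o - 1)*(o + 3)*(o)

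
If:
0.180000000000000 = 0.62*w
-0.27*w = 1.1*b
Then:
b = -0.07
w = 0.29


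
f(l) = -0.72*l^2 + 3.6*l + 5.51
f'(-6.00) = 12.24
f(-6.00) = -42.01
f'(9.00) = -9.36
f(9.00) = -20.41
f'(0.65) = 2.66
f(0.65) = 7.55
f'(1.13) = 1.97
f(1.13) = 8.66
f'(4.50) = -2.88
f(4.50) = 7.13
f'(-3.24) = 8.27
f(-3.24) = -13.71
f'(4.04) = -2.22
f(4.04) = 8.30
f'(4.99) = -3.59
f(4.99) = 5.55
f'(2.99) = -0.71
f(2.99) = 9.84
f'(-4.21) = 9.66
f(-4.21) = -22.41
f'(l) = 3.6 - 1.44*l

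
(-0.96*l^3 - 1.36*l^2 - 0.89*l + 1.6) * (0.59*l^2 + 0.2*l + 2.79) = -0.5664*l^5 - 0.9944*l^4 - 3.4755*l^3 - 3.0284*l^2 - 2.1631*l + 4.464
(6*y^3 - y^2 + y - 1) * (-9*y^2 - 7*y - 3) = -54*y^5 - 33*y^4 - 20*y^3 + 5*y^2 + 4*y + 3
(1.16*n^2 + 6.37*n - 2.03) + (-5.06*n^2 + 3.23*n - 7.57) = -3.9*n^2 + 9.6*n - 9.6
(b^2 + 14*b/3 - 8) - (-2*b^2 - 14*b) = 3*b^2 + 56*b/3 - 8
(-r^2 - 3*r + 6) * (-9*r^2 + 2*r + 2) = 9*r^4 + 25*r^3 - 62*r^2 + 6*r + 12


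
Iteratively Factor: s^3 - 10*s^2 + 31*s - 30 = (s - 3)*(s^2 - 7*s + 10) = (s - 3)*(s - 2)*(s - 5)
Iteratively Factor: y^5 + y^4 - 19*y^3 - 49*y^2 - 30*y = (y + 1)*(y^4 - 19*y^2 - 30*y) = y*(y + 1)*(y^3 - 19*y - 30) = y*(y - 5)*(y + 1)*(y^2 + 5*y + 6) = y*(y - 5)*(y + 1)*(y + 3)*(y + 2)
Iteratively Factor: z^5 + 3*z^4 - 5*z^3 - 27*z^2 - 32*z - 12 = (z - 3)*(z^4 + 6*z^3 + 13*z^2 + 12*z + 4) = (z - 3)*(z + 2)*(z^3 + 4*z^2 + 5*z + 2) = (z - 3)*(z + 2)^2*(z^2 + 2*z + 1) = (z - 3)*(z + 1)*(z + 2)^2*(z + 1)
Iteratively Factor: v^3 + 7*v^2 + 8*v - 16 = (v + 4)*(v^2 + 3*v - 4) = (v + 4)^2*(v - 1)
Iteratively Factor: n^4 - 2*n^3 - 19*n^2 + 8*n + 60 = (n + 2)*(n^3 - 4*n^2 - 11*n + 30) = (n + 2)*(n + 3)*(n^2 - 7*n + 10) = (n - 2)*(n + 2)*(n + 3)*(n - 5)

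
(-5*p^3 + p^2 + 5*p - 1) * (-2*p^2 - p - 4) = 10*p^5 + 3*p^4 + 9*p^3 - 7*p^2 - 19*p + 4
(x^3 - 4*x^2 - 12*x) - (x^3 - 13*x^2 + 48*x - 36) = 9*x^2 - 60*x + 36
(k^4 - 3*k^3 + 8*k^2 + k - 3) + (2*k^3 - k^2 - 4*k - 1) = k^4 - k^3 + 7*k^2 - 3*k - 4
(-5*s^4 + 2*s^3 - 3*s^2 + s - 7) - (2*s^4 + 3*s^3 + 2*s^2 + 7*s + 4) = -7*s^4 - s^3 - 5*s^2 - 6*s - 11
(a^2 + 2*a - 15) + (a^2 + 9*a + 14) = 2*a^2 + 11*a - 1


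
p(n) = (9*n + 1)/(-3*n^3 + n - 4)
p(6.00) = -0.09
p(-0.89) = 2.53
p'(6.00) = 0.03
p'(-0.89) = -8.82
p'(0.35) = -2.35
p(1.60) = -1.05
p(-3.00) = -0.35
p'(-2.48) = -0.52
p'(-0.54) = -2.59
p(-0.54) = 0.95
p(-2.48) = -0.54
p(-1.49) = -2.80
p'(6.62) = 0.02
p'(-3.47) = -0.16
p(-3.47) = -0.26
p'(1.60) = 0.96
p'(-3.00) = -0.26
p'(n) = (9*n + 1)*(9*n^2 - 1)/(-3*n^3 + n - 4)^2 + 9/(-3*n^3 + n - 4) = (-27*n^3 + 9*n + (9*n + 1)*(9*n^2 - 1) - 36)/(3*n^3 - n + 4)^2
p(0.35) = -1.10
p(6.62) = -0.07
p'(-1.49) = -9.95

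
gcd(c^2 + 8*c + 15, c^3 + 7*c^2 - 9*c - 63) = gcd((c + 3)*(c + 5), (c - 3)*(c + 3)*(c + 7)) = c + 3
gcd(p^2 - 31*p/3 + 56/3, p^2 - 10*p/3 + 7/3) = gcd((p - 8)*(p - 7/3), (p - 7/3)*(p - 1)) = p - 7/3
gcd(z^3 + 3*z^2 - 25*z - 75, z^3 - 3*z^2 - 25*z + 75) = z^2 - 25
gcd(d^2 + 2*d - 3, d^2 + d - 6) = d + 3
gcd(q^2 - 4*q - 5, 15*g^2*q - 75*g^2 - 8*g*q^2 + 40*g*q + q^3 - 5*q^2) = q - 5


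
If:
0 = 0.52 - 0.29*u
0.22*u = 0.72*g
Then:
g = 0.55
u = 1.79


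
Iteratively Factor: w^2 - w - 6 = (w + 2)*(w - 3)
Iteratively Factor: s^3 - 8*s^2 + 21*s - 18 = (s - 2)*(s^2 - 6*s + 9) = (s - 3)*(s - 2)*(s - 3)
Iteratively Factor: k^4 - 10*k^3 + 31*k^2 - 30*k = (k - 5)*(k^3 - 5*k^2 + 6*k) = (k - 5)*(k - 3)*(k^2 - 2*k) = (k - 5)*(k - 3)*(k - 2)*(k)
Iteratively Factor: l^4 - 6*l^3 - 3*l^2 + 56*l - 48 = (l - 1)*(l^3 - 5*l^2 - 8*l + 48) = (l - 1)*(l + 3)*(l^2 - 8*l + 16) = (l - 4)*(l - 1)*(l + 3)*(l - 4)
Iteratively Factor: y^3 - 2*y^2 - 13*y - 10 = (y + 1)*(y^2 - 3*y - 10) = (y + 1)*(y + 2)*(y - 5)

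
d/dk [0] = 0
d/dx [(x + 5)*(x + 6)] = 2*x + 11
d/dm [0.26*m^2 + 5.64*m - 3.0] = 0.52*m + 5.64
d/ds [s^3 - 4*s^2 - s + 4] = 3*s^2 - 8*s - 1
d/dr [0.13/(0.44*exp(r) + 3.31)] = -0.0572*exp(r)/(0.44*exp(r) + 3.31)^2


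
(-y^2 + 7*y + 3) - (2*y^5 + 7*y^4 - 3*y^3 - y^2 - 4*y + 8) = -2*y^5 - 7*y^4 + 3*y^3 + 11*y - 5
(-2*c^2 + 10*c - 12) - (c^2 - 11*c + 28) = -3*c^2 + 21*c - 40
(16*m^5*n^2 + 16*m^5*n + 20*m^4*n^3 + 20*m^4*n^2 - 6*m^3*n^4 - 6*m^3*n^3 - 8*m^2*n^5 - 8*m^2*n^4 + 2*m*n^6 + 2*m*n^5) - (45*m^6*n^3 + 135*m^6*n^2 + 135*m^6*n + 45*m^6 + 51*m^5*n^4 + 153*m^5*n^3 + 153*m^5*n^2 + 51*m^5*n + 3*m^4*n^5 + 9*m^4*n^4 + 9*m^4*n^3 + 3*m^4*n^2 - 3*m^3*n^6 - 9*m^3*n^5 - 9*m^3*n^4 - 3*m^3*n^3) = -45*m^6*n^3 - 135*m^6*n^2 - 135*m^6*n - 45*m^6 - 51*m^5*n^4 - 153*m^5*n^3 - 137*m^5*n^2 - 35*m^5*n - 3*m^4*n^5 - 9*m^4*n^4 + 11*m^4*n^3 + 17*m^4*n^2 + 3*m^3*n^6 + 9*m^3*n^5 + 3*m^3*n^4 - 3*m^3*n^3 - 8*m^2*n^5 - 8*m^2*n^4 + 2*m*n^6 + 2*m*n^5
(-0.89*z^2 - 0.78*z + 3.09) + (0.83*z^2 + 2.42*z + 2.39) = -0.0600000000000001*z^2 + 1.64*z + 5.48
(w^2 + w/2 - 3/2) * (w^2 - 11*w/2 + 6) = w^4 - 5*w^3 + 7*w^2/4 + 45*w/4 - 9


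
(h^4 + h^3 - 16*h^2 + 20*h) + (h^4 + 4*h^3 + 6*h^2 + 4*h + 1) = 2*h^4 + 5*h^3 - 10*h^2 + 24*h + 1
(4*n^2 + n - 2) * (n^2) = 4*n^4 + n^3 - 2*n^2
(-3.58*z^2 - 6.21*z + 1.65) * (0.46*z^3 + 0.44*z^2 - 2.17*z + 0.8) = -1.6468*z^5 - 4.4318*z^4 + 5.7952*z^3 + 11.3377*z^2 - 8.5485*z + 1.32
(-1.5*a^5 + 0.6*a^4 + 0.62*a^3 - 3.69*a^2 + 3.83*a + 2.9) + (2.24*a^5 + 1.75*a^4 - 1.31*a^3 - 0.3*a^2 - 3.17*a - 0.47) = 0.74*a^5 + 2.35*a^4 - 0.69*a^3 - 3.99*a^2 + 0.66*a + 2.43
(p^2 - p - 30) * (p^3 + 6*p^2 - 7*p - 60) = p^5 + 5*p^4 - 43*p^3 - 233*p^2 + 270*p + 1800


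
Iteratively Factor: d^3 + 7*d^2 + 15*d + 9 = (d + 1)*(d^2 + 6*d + 9) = (d + 1)*(d + 3)*(d + 3)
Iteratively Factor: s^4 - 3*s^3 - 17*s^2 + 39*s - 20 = (s + 4)*(s^3 - 7*s^2 + 11*s - 5) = (s - 1)*(s + 4)*(s^2 - 6*s + 5) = (s - 5)*(s - 1)*(s + 4)*(s - 1)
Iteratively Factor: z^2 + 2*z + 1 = (z + 1)*(z + 1)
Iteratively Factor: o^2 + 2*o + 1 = (o + 1)*(o + 1)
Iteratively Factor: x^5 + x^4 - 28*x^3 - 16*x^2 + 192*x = (x)*(x^4 + x^3 - 28*x^2 - 16*x + 192) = x*(x - 3)*(x^3 + 4*x^2 - 16*x - 64) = x*(x - 4)*(x - 3)*(x^2 + 8*x + 16) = x*(x - 4)*(x - 3)*(x + 4)*(x + 4)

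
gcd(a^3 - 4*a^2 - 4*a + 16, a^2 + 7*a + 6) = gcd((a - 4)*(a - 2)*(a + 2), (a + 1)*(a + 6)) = 1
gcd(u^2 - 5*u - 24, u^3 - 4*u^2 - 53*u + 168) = u - 8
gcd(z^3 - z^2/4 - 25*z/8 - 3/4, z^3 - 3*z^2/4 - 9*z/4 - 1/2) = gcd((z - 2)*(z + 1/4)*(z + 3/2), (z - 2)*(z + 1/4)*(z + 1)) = z^2 - 7*z/4 - 1/2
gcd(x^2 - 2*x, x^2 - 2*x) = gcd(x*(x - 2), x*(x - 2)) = x^2 - 2*x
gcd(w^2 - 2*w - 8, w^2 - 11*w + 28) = w - 4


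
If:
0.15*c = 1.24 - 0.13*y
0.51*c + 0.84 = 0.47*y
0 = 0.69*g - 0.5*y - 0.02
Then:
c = 3.46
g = 4.05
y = 5.54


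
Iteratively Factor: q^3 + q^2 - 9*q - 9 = (q + 1)*(q^2 - 9) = (q - 3)*(q + 1)*(q + 3)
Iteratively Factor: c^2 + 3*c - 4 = (c - 1)*(c + 4)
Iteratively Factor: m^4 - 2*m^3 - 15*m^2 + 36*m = (m - 3)*(m^3 + m^2 - 12*m) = (m - 3)^2*(m^2 + 4*m) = (m - 3)^2*(m + 4)*(m)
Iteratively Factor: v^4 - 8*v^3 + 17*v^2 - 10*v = (v - 2)*(v^3 - 6*v^2 + 5*v) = v*(v - 2)*(v^2 - 6*v + 5) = v*(v - 2)*(v - 1)*(v - 5)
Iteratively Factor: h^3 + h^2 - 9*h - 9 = (h + 3)*(h^2 - 2*h - 3) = (h + 1)*(h + 3)*(h - 3)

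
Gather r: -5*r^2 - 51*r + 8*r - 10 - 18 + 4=-5*r^2 - 43*r - 24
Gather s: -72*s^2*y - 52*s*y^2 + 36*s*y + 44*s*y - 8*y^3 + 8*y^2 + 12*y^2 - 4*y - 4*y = -72*s^2*y + s*(-52*y^2 + 80*y) - 8*y^3 + 20*y^2 - 8*y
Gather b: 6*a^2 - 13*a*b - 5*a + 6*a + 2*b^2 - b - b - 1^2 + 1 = 6*a^2 + a + 2*b^2 + b*(-13*a - 2)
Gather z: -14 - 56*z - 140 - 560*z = -616*z - 154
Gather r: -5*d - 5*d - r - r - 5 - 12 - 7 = -10*d - 2*r - 24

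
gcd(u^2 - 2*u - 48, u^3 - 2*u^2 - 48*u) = u^2 - 2*u - 48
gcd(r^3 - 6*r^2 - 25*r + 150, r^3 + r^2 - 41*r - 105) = r + 5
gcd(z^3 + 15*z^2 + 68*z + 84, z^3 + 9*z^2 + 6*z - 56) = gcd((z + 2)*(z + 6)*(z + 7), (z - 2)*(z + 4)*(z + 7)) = z + 7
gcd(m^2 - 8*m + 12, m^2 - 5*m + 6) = m - 2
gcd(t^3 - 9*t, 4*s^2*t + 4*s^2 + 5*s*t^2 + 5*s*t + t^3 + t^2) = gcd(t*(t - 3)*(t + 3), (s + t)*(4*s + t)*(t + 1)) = 1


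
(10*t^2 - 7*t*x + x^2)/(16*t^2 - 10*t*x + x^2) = (-5*t + x)/(-8*t + x)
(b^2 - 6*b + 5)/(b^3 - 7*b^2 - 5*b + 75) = (b - 1)/(b^2 - 2*b - 15)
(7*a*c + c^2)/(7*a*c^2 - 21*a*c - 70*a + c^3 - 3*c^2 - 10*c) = c/(c^2 - 3*c - 10)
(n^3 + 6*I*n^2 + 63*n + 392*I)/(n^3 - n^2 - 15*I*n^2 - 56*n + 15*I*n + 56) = (n^2 + 14*I*n - 49)/(n^2 - n*(1 + 7*I) + 7*I)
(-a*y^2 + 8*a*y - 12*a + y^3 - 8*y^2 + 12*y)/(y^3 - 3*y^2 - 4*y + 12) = (-a*y + 6*a + y^2 - 6*y)/(y^2 - y - 6)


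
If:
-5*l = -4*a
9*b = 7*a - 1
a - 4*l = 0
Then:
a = 0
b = -1/9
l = 0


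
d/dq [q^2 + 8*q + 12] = 2*q + 8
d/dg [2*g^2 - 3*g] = 4*g - 3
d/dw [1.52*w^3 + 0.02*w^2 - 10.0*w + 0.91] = 4.56*w^2 + 0.04*w - 10.0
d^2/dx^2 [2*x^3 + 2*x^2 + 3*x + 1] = 12*x + 4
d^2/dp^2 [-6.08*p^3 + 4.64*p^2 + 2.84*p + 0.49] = 9.28 - 36.48*p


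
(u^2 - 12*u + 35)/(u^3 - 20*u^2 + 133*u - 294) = (u - 5)/(u^2 - 13*u + 42)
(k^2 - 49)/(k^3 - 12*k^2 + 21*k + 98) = (k + 7)/(k^2 - 5*k - 14)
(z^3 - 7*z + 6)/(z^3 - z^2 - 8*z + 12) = (z - 1)/(z - 2)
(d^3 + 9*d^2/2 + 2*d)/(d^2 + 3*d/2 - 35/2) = d*(2*d^2 + 9*d + 4)/(2*d^2 + 3*d - 35)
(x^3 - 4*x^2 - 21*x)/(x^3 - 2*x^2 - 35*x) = (x + 3)/(x + 5)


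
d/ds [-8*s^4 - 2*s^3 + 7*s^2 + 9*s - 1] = -32*s^3 - 6*s^2 + 14*s + 9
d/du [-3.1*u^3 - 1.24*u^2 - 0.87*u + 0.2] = -9.3*u^2 - 2.48*u - 0.87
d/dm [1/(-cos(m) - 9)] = -sin(m)/(cos(m) + 9)^2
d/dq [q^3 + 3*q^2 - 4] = 3*q*(q + 2)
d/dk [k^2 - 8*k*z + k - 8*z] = 2*k - 8*z + 1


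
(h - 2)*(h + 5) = h^2 + 3*h - 10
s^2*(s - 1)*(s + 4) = s^4 + 3*s^3 - 4*s^2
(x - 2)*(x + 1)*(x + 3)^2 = x^4 + 5*x^3 + x^2 - 21*x - 18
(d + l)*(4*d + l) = 4*d^2 + 5*d*l + l^2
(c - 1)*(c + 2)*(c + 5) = c^3 + 6*c^2 + 3*c - 10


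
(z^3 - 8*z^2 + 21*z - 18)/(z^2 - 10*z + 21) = (z^2 - 5*z + 6)/(z - 7)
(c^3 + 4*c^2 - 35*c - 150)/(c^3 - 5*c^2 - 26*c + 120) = (c + 5)/(c - 4)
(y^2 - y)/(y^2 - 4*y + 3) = y/(y - 3)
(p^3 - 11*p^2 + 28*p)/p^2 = p - 11 + 28/p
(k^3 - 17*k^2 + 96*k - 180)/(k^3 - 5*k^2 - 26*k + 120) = (k^2 - 11*k + 30)/(k^2 + k - 20)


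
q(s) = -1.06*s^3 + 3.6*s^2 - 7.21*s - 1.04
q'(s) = -3.18*s^2 + 7.2*s - 7.21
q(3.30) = -23.72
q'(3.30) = -18.08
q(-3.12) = 88.69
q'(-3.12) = -60.63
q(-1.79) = 29.48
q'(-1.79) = -30.29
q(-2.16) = 42.01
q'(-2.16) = -37.60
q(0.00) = -1.04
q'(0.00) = -7.21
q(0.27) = -2.75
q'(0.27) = -5.50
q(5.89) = -135.21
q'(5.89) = -75.12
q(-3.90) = 144.71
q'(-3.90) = -83.66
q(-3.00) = 81.61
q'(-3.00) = -57.43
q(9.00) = -547.07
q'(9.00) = -199.99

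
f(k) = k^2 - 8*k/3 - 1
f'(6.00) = 9.33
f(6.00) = 19.00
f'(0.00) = -2.67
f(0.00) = -1.00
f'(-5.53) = -13.73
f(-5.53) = 44.33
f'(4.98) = 7.29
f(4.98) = 10.52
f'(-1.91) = -6.49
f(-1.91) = 7.74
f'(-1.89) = -6.45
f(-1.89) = 7.61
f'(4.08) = 5.49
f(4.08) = 4.77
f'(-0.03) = -2.73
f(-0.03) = -0.92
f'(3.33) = 3.99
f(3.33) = 1.21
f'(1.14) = -0.39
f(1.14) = -2.74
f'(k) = 2*k - 8/3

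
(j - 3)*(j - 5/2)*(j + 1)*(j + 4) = j^4 - j^3/2 - 16*j^2 + 31*j/2 + 30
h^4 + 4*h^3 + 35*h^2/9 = h^2*(h + 5/3)*(h + 7/3)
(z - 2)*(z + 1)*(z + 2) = z^3 + z^2 - 4*z - 4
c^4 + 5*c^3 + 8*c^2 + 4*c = c*(c + 1)*(c + 2)^2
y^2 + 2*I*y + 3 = (y - I)*(y + 3*I)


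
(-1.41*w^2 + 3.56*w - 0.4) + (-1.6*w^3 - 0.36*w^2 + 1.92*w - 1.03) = -1.6*w^3 - 1.77*w^2 + 5.48*w - 1.43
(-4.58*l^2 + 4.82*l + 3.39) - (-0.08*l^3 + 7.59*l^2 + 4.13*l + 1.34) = 0.08*l^3 - 12.17*l^2 + 0.69*l + 2.05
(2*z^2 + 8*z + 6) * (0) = 0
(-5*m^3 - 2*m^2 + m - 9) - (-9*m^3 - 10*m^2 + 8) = 4*m^3 + 8*m^2 + m - 17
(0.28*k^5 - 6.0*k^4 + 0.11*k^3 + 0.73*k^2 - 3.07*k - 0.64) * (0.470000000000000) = 0.1316*k^5 - 2.82*k^4 + 0.0517*k^3 + 0.3431*k^2 - 1.4429*k - 0.3008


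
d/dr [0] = 0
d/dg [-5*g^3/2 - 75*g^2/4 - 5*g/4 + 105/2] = -15*g^2/2 - 75*g/2 - 5/4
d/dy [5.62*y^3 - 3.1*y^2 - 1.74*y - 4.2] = 16.86*y^2 - 6.2*y - 1.74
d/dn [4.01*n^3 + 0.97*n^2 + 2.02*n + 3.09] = 12.03*n^2 + 1.94*n + 2.02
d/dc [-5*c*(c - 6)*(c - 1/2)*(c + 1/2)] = -20*c^3 + 90*c^2 + 5*c/2 - 15/2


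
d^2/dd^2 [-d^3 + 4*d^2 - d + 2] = 8 - 6*d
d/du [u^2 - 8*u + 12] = 2*u - 8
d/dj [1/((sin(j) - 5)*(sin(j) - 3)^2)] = (13 - 3*sin(j))*cos(j)/((sin(j) - 5)^2*(sin(j) - 3)^3)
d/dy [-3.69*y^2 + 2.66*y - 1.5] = 2.66 - 7.38*y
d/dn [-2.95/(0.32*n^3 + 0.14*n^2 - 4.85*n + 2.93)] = (2.832*n^2 + 0.826*n - 14.3075)/(0.32*n^3 + 0.14*n^2 - 4.85*n + 2.93)^2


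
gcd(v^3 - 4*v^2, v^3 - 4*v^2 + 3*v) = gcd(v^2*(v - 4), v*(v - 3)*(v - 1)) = v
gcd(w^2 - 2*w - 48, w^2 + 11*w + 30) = w + 6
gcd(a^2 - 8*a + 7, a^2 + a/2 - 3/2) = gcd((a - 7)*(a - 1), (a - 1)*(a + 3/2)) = a - 1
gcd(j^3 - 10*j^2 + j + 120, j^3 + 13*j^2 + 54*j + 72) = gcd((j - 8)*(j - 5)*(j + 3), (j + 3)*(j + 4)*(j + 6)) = j + 3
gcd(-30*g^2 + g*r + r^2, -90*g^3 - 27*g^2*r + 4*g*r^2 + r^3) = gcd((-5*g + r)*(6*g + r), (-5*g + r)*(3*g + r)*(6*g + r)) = -30*g^2 + g*r + r^2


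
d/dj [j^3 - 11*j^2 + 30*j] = 3*j^2 - 22*j + 30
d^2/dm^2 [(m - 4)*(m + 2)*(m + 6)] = 6*m + 8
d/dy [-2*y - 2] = -2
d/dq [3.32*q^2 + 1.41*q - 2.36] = 6.64*q + 1.41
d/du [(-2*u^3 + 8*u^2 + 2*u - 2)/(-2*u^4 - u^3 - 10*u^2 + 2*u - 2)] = 2*u*(-2*u^5 + 16*u^4 + 20*u^3 - 10*u^2 + 21*u - 36)/(4*u^8 + 4*u^7 + 41*u^6 + 12*u^5 + 104*u^4 - 36*u^3 + 44*u^2 - 8*u + 4)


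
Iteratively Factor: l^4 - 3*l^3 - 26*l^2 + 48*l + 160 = (l - 4)*(l^3 + l^2 - 22*l - 40) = (l - 4)*(l + 2)*(l^2 - l - 20) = (l - 4)*(l + 2)*(l + 4)*(l - 5)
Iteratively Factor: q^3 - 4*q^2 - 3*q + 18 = (q - 3)*(q^2 - q - 6) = (q - 3)^2*(q + 2)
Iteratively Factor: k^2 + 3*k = (k)*(k + 3)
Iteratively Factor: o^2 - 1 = (o - 1)*(o + 1)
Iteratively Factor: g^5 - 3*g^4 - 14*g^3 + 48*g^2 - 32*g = (g)*(g^4 - 3*g^3 - 14*g^2 + 48*g - 32) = g*(g - 4)*(g^3 + g^2 - 10*g + 8) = g*(g - 4)*(g - 1)*(g^2 + 2*g - 8) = g*(g - 4)*(g - 1)*(g + 4)*(g - 2)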